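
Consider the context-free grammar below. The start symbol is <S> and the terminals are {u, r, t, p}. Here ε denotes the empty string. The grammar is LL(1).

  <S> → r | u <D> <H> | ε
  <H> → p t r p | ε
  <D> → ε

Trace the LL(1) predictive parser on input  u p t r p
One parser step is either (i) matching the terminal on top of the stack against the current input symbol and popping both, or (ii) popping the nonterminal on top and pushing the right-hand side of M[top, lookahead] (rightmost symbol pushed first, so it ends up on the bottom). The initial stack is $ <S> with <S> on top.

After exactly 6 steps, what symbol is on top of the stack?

r

     Stack        Input        Action
  1  $ <S>        u p t r p $  expand <S> → u <D> <H>
  2  $ <H> <D> u  u p t r p $  match u
  3  $ <H> <D>    p t r p $    expand <D> → ε
  4  $ <H>        p t r p $    expand <H> → p t r p
  5  $ p r t p    p t r p $    match p
  6  $ p r t      t r p $      match t
Stack after step 6: $ p r (top = r).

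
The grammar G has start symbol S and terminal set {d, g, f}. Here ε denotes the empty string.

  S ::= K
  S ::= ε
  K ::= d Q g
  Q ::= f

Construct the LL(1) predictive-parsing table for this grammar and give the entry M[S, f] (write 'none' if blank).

none

FIRST(K): from K::=d Q g we get {d}. So FIRST(K) = {d}.
FIRST(Q): from Q::=f we get {f}. So FIRST(Q) = {f}.
FIRST(S): from S::=K we get {d}; from S::=ε we get {ε}. So FIRST(S) = {ε, d}.
FOLLOW(S) includes $ since S is the start symbol.
FOLLOW(S): S appears on no right-hand side. Thus FOLLOW(S) = {$}.
For S ::= K: FIRST(K) = {d}, so it goes in M[S, t] for t ∈ {d}.
For S ::= ε: FIRST(ε) = {ε}, so it goes in M[S, t] for t ∈ {}; since ε ∈ FIRST, also for every t ∈ FOLLOW(S) = {$}.
None of these place a production in M[S, f].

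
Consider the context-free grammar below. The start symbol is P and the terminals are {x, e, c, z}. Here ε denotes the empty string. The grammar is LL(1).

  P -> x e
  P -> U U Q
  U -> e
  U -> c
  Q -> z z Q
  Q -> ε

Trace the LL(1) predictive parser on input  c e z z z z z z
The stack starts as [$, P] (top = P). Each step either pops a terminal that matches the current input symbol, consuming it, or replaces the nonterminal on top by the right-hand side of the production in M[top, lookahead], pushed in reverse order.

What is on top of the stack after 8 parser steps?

Q

step 1: stack=$ P  input=c e z z z z z z $  — expand P -> U U Q
step 2: stack=$ Q U U  input=c e z z z z z z $  — expand U -> c
step 3: stack=$ Q U c  input=c e z z z z z z $  — match c
step 4: stack=$ Q U  input=e z z z z z z $  — expand U -> e
step 5: stack=$ Q e  input=e z z z z z z $  — match e
step 6: stack=$ Q  input=z z z z z z $  — expand Q -> z z Q
step 7: stack=$ Q z z  input=z z z z z z $  — match z
step 8: stack=$ Q z  input=z z z z z $  — match z
Stack after step 8: $ Q (top = Q).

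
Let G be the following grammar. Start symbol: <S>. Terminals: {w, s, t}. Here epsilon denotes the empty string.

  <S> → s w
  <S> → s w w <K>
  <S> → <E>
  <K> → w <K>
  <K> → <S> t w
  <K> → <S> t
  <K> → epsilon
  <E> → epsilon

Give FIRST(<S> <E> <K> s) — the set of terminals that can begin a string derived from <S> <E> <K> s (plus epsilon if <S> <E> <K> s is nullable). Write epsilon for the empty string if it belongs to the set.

{s, t, w}

FIRST(<E>): from <E>→epsilon we get {epsilon}. So FIRST(<E>) = {epsilon}.
FIRST(<S>): from <S>→s w we get {s}; from <S>→s w w <K> we get {s}; from <S>→<E> we get {epsilon}. So FIRST(<S>) = {epsilon, s}.
FIRST(<K>): from <K>→w <K> we get {w}; from <K>→<S> t w we get {s, t}; from <K>→<S> t we get {s, t}; from <K>→epsilon we get {epsilon}. So FIRST(<K>) = {epsilon, s, t, w}.
FIRST(<S> <E> <K> s): take FIRST of each symbol in turn, carrying on past any symbol whose FIRST contains epsilon; result {s, t, w}.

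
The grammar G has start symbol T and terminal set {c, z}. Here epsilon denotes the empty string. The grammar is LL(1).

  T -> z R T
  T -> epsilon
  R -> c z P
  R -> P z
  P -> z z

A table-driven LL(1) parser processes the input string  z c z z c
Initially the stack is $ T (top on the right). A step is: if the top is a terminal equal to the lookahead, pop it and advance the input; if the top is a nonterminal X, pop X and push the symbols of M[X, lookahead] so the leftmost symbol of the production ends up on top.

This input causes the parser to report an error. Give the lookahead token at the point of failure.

c

step 1: stack=$ T  input=z c z z c $  — expand T -> z R T
step 2: stack=$ T R z  input=z c z z c $  — match z
step 3: stack=$ T R  input=c z z c $  — expand R -> c z P
step 4: stack=$ T P z c  input=c z z c $  — match c
step 5: stack=$ T P z  input=z z c $  — match z
step 6: stack=$ T P  input=z c $  — expand P -> z z
step 7: stack=$ T z z  input=z c $  — match z
step 8: stack=$ T z  input=c $  — error: top is terminal z but lookahead is c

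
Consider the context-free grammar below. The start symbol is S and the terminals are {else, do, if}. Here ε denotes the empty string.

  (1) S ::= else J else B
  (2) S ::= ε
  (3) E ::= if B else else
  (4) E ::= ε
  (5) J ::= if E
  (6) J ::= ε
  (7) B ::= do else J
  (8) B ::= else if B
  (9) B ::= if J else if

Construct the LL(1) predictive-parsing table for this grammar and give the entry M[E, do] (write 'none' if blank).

FIRST(S) = {ε, else}
FIRST(E) = {ε, if}
FIRST(J) = {ε, if}
FIRST(B) = {do, else, if}
FOLLOW(S) includes $ since S is the start symbol.
FOLLOW(J): in S::=else J else B, J is followed by else B with FIRST {else}; in B::=do else J, the suffix after J is empty, so FOLLOW(J) ⊇ FOLLOW(B) = {$, else}; in B::=if J else if, J is followed by else if with FIRST {else}. Thus FOLLOW(J) = {$, else}.
FOLLOW(E): in J::=if E, the suffix after E is empty, so FOLLOW(E) ⊇ FOLLOW(J) = {$, else}. Thus FOLLOW(E) = {$, else}.
For E ::= if B else else: FIRST(if B else else) = {if}, so it goes in M[E, t] for t ∈ {if}.
For E ::= ε: FIRST(ε) = {ε}, so it goes in M[E, t] for t ∈ {}; since ε ∈ FIRST, also for every t ∈ FOLLOW(E) = {$, else}.
None of these place a production in M[E, do].

none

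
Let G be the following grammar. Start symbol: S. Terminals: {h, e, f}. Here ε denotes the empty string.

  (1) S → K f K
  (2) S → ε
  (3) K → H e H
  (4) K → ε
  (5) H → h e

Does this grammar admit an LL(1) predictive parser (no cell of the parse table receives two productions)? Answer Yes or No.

FIRST(S) = {ε, f, h}
FIRST(K) = {ε, h}
FIRST(H) = {h}
FOLLOW(S) = {$}
FOLLOW(K) = {$, f}
FOLLOW(H) = {$, e, f}
Each cell of M receives at most one production.

Yes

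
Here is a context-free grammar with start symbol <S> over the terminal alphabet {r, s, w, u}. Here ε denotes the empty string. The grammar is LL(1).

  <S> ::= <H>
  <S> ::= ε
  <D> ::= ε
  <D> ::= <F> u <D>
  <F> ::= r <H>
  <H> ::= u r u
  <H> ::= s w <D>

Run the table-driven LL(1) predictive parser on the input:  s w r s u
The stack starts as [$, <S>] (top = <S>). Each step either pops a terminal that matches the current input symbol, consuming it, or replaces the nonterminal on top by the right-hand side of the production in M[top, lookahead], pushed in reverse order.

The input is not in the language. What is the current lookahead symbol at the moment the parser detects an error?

u

step 1: stack=$ <S>  input=s w r s u $  — expand <S> ::= <H>
step 2: stack=$ <H>  input=s w r s u $  — expand <H> ::= s w <D>
step 3: stack=$ <D> w s  input=s w r s u $  — match s
step 4: stack=$ <D> w  input=w r s u $  — match w
step 5: stack=$ <D>  input=r s u $  — expand <D> ::= <F> u <D>
step 6: stack=$ <D> u <F>  input=r s u $  — expand <F> ::= r <H>
step 7: stack=$ <D> u <H> r  input=r s u $  — match r
step 8: stack=$ <D> u <H>  input=s u $  — expand <H> ::= s w <D>
step 9: stack=$ <D> u <D> w s  input=s u $  — match s
step 10: stack=$ <D> u <D> w  input=u $  — error: top is terminal w but lookahead is u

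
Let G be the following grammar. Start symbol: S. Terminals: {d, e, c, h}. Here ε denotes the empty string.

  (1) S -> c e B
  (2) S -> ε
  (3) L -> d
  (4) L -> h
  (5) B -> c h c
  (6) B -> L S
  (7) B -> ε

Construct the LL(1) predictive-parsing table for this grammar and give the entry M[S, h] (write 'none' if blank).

FIRST(S): from S->c e B we get {c}; from S->ε we get {ε}. So FIRST(S) = {ε, c}.
FIRST(L): from L->d we get {d}; from L->h we get {h}. So FIRST(L) = {d, h}.
FIRST(B): from B->c h c we get {c}; from B->L S we get {d, h}; from B->ε we get {ε}. So FIRST(B) = {ε, c, d, h}.
FOLLOW(S) includes $ since S is the start symbol.
FOLLOW(S): in B->L S, the suffix after S is empty, so FOLLOW(S) ⊇ FOLLOW(B) = {$}. Thus FOLLOW(S) = {$}.
FOLLOW(B): in S->c e B, the suffix after B is empty, so FOLLOW(B) ⊇ FOLLOW(S) = {$}. Thus FOLLOW(B) = {$}.
For S -> c e B: FIRST(c e B) = {c}, so it goes in M[S, t] for t ∈ {c}.
For S -> ε: FIRST(ε) = {ε}, so it goes in M[S, t] for t ∈ {}; since ε ∈ FIRST, also for every t ∈ FOLLOW(S) = {$}.
None of these place a production in M[S, h].

none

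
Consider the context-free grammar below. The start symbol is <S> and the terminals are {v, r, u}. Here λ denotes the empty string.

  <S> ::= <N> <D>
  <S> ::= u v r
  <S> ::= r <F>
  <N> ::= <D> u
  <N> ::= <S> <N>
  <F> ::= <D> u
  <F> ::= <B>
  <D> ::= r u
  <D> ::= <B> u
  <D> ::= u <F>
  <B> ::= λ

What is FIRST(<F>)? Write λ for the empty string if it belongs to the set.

FIRST(<B>) = {λ}
FIRST(<D>) = {r, u}  (via <B> u)
FIRST(<F>) = {λ, r, u}  (via <D> u, <B>)
FIRST(<S>) = {r, u}  (via <N> <D>)
FIRST(<N>) = {r, u}  (via <D> u, <S> <N>)

{λ, r, u}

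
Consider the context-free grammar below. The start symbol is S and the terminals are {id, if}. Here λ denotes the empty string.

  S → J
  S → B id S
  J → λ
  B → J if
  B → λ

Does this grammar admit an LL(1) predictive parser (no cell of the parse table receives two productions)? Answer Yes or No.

Yes

FIRST(S) = {λ, id, if}
FIRST(J) = {λ}
FIRST(B) = {λ, if}
FOLLOW(S) = {$}
FOLLOW(J) = {$, if}
FOLLOW(B) = {id}
Each cell of M receives at most one production.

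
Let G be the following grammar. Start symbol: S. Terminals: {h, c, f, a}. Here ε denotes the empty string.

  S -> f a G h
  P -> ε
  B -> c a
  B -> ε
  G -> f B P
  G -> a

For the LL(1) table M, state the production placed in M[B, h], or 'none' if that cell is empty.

FIRST(S) = {f}
FIRST(P) = {ε}
FIRST(B) = {ε, c}
FIRST(G) = {a, f}
FOLLOW(S) includes $ since S is the start symbol.
FOLLOW(G): in S->f a G h, G is followed by h with FIRST {h}. Thus FOLLOW(G) = {h}.
FOLLOW(B): in G->f B P, B is followed by P with FIRST {ε}; in G->f B P, the suffix after B is nullable, so FOLLOW(B) ⊇ FOLLOW(G) = {h}. Thus FOLLOW(B) = {h}.
For B -> c a: FIRST(c a) = {c}, so it goes in M[B, t] for t ∈ {c}.
For B -> ε: FIRST(ε) = {ε}, so it goes in M[B, t] for t ∈ {}; since ε ∈ FIRST, also for every t ∈ FOLLOW(B) = {h}.

B -> ε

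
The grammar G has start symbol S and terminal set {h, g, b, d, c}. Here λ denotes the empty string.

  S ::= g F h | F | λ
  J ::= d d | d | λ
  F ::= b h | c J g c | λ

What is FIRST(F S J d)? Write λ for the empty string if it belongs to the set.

FIRST(J) = {λ, d}
FIRST(F) = {λ, b, c}
FIRST(S) = {λ, b, c, g}  (via F)
FIRST(F S J d): take FIRST of each symbol in turn, carrying on past any symbol whose FIRST contains λ; result {b, c, d, g}.

{b, c, d, g}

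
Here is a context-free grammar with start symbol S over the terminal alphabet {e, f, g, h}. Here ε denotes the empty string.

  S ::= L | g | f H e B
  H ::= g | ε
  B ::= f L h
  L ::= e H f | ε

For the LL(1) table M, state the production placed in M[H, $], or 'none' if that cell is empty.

none

FIRST(H): from H::=g we get {g}; from H::=ε we get {ε}. So FIRST(H) = {ε, g}.
FIRST(B): from B::=f L h we get {f}. So FIRST(B) = {f}.
FIRST(L): from L::=e H f we get {e}; from L::=ε we get {ε}. So FIRST(L) = {ε, e}.
FIRST(S): from S::=L we get {ε, e}; from S::=g we get {g}; from S::=f H e B we get {f}. So FIRST(S) = {ε, e, f, g}.
FOLLOW(S) includes $ since S is the start symbol.
FOLLOW(H): in S::=f H e B, H is followed by e B with FIRST {e}; in L::=e H f, H is followed by f with FIRST {f}. Thus FOLLOW(H) = {e, f}.
For H ::= g: FIRST(g) = {g}, so it goes in M[H, t] for t ∈ {g}.
For H ::= ε: FIRST(ε) = {ε}, so it goes in M[H, t] for t ∈ {}; since ε ∈ FIRST, also for every t ∈ FOLLOW(H) = {e, f}.
None of these place a production in M[H, $].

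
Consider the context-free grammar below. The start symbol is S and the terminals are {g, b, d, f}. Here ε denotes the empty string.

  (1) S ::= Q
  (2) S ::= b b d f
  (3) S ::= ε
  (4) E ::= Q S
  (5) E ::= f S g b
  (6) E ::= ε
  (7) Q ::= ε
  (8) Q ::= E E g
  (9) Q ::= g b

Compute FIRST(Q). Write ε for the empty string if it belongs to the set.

FIRST(S) = {ε, b, f, g}  (via Q)
FIRST(E) = {ε, b, f, g}  (via Q S)
FIRST(Q) = {ε, b, f, g}  (via E E g)

{ε, b, f, g}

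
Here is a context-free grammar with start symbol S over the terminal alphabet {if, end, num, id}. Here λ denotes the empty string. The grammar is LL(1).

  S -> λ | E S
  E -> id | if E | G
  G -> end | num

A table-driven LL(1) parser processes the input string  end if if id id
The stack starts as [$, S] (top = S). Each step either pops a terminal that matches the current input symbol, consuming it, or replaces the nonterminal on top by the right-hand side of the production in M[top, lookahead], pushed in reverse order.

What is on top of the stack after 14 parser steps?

      Stack     Input              Action
   1  $ S       end if if id id $  expand S -> E S
   2  $ S E     end if if id id $  expand E -> G
   3  $ S G     end if if id id $  expand G -> end
   4  $ S end   end if if id id $  match end
   5  $ S       if if id id $      expand S -> E S
   6  $ S E     if if id id $      expand E -> if E
   7  $ S E if  if if id id $      match if
   8  $ S E     if id id $         expand E -> if E
   9  $ S E if  if id id $         match if
  10  $ S E     id id $            expand E -> id
  11  $ S id    id id $            match id
  12  $ S       id $               expand S -> E S
  13  $ S E     id $               expand E -> id
  14  $ S id    id $               match id
Stack after step 14: $ S (top = S).

S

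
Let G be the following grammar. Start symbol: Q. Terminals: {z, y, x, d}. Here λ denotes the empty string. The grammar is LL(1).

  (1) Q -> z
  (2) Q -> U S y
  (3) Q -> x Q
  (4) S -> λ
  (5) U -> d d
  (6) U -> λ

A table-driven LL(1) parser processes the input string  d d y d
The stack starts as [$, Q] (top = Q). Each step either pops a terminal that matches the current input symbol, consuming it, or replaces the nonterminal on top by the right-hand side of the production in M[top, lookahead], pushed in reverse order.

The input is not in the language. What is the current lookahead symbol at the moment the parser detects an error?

step 1: stack=$ Q  input=d d y d $  — expand Q -> U S y
step 2: stack=$ y S U  input=d d y d $  — expand U -> d d
step 3: stack=$ y S d d  input=d d y d $  — match d
step 4: stack=$ y S d  input=d y d $  — match d
step 5: stack=$ y S  input=y d $  — expand S -> λ
step 6: stack=$ y  input=y d $  — match y
step 7: stack=$  input=d $  — error: stack empty but input remains

d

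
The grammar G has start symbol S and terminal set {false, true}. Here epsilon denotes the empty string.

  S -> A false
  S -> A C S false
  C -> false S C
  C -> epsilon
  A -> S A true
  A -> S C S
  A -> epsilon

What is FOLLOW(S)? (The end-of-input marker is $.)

{$, false, true}

FIRST(C): from C->false S C we get {false}; from C->epsilon we get {epsilon}. So FIRST(C) = {epsilon, false}.
FIRST(S): from S->A false we get {false}; from S->A C S false we get {false}. So FIRST(S) = {false}.
FIRST(A): from A->S A true we get {false}; from A->S C S we get {false}; from A->epsilon we get {epsilon}. So FIRST(A) = {epsilon, false}.
FOLLOW(S) includes $ since S is the start symbol.
FOLLOW(C): in S->A C S false, C is followed by S false with FIRST {false}; in C->false S C, the suffix after C is empty (adds nothing new); in A->S C S, C is followed by S with FIRST {false}. Thus FOLLOW(C) = {false}.
FOLLOW(A): in S->A false, A is followed by false with FIRST {false}; in S->A C S false, A is followed by C S false with FIRST {false}; in A->S A true, A is followed by true with FIRST {true}. Thus FOLLOW(A) = {false, true}.
FOLLOW(S): in S->A C S false, S is followed by false with FIRST {false}; in C->false S C, S is followed by C with FIRST {epsilon, false}; in C->false S C, the suffix after S is nullable, so FOLLOW(S) ⊇ FOLLOW(C) = {false}; in A->S A true, S is followed by A true with FIRST {false, true}; in A->S C S (occurrence 1), S is followed by C S with FIRST {false}; in A->S C S (occurrence 2), the suffix after S is empty, so FOLLOW(S) ⊇ FOLLOW(A) = {false, true}. Thus FOLLOW(S) = {$, false, true}.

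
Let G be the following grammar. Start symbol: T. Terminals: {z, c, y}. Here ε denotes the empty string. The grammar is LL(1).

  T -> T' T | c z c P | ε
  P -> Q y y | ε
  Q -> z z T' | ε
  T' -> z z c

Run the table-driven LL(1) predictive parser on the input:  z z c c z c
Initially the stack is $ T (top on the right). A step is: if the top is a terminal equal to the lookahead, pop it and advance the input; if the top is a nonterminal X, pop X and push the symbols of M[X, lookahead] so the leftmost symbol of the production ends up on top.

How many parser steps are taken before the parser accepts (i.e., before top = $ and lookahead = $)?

10

step 1: stack=$ T  input=z z c c z c $  — expand T -> T' T
step 2: stack=$ T T'  input=z z c c z c $  — expand T' -> z z c
step 3: stack=$ T c z z  input=z z c c z c $  — match z
step 4: stack=$ T c z  input=z c c z c $  — match z
step 5: stack=$ T c  input=c c z c $  — match c
step 6: stack=$ T  input=c z c $  — expand T -> c z c P
step 7: stack=$ P c z c  input=c z c $  — match c
step 8: stack=$ P c z  input=z c $  — match z
step 9: stack=$ P c  input=c $  — match c
step 10: stack=$ P  input=$  — expand P -> ε
Accept reached after 10 steps.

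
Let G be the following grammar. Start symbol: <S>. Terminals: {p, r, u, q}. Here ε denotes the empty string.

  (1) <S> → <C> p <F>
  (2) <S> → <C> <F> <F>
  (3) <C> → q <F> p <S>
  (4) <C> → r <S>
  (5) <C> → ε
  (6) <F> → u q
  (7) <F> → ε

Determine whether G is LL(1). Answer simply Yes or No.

FIRST(<S>) = {ε, p, q, r, u}
FIRST(<C>) = {ε, q, r}
FIRST(<F>) = {ε, u}
FOLLOW(<S>) = {$, p, u}
FOLLOW(<C>) = {$, p, u}
FOLLOW(<F>) = {$, p, u}
Cell M[<F>, u] receives both <F> → u q and <F> → ε — the grammar is not LL(1).

No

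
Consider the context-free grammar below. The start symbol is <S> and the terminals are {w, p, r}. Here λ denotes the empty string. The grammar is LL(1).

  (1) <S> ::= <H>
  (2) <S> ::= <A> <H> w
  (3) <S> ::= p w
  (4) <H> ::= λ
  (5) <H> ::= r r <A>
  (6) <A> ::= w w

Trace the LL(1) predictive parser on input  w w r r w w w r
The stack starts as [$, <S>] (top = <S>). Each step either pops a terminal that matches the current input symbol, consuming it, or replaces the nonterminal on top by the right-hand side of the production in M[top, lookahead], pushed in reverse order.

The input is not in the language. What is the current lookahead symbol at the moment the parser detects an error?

step 1: stack=$ <S>  input=w w r r w w w r $  — expand <S> ::= <A> <H> w
step 2: stack=$ w <H> <A>  input=w w r r w w w r $  — expand <A> ::= w w
step 3: stack=$ w <H> w w  input=w w r r w w w r $  — match w
step 4: stack=$ w <H> w  input=w r r w w w r $  — match w
step 5: stack=$ w <H>  input=r r w w w r $  — expand <H> ::= r r <A>
step 6: stack=$ w <A> r r  input=r r w w w r $  — match r
step 7: stack=$ w <A> r  input=r w w w r $  — match r
step 8: stack=$ w <A>  input=w w w r $  — expand <A> ::= w w
step 9: stack=$ w w w  input=w w w r $  — match w
step 10: stack=$ w w  input=w w r $  — match w
step 11: stack=$ w  input=w r $  — match w
step 12: stack=$  input=r $  — error: stack empty but input remains

r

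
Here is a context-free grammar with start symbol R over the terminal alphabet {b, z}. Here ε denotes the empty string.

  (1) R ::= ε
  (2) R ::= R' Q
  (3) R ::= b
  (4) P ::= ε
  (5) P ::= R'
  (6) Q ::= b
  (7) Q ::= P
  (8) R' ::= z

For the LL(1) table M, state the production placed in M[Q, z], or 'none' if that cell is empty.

Q ::= P

FIRST(R'): from R'::=z we get {z}. So FIRST(R') = {z}.
FIRST(R): from R::=ε we get {ε}; from R::=R' Q we get {z}; from R::=b we get {b}. So FIRST(R) = {ε, b, z}.
FIRST(P): from P::=ε we get {ε}; from P::=R' we get {z}. So FIRST(P) = {ε, z}.
FIRST(Q): from Q::=b we get {b}; from Q::=P we get {ε, z}. So FIRST(Q) = {ε, b, z}.
FOLLOW(R) includes $ since R is the start symbol.
FOLLOW(R): R appears on no right-hand side. Thus FOLLOW(R) = {$}.
FOLLOW(Q): in R::=R' Q, the suffix after Q is empty, so FOLLOW(Q) ⊇ FOLLOW(R) = {$}. Thus FOLLOW(Q) = {$}.
For Q ::= b: FIRST(b) = {b}, so it goes in M[Q, t] for t ∈ {b}.
For Q ::= P: FIRST(P) = {ε, z}, so it goes in M[Q, t] for t ∈ {z}; since ε ∈ FIRST, also for every t ∈ FOLLOW(Q) = {$}.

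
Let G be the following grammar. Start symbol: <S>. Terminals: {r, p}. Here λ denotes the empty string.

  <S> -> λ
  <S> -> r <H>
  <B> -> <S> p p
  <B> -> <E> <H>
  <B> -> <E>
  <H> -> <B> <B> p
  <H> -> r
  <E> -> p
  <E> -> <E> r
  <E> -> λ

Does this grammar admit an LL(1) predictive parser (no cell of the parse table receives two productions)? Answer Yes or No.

No

FIRST(<S>) = {λ, r}
FIRST(<B>) = {λ, p, r}
FIRST(<H>) = {p, r}
FIRST(<E>) = {λ, p, r}
FOLLOW(<S>) = {$, p}
FOLLOW(<B>) = {p, r}
FOLLOW(<H>) = {$, p, r}
FOLLOW(<E>) = {p, r}
Cell M[<B>, p] receives both <B> -> <S> p p and <B> -> <E> <H> and <B> -> <E> — the grammar is not LL(1).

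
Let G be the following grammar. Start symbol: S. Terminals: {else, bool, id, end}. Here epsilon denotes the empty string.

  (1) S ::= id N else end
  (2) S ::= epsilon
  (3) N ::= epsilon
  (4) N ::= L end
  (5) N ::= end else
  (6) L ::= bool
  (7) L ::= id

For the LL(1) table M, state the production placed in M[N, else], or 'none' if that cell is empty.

FIRST(S) = {epsilon, id}
FIRST(L) = {bool, id}
FIRST(N) = {epsilon, bool, end, id}  (via L end)
FOLLOW(S) includes $ since S is the start symbol.
FOLLOW(N): in S::=id N else end, N is followed by else end with FIRST {else}. Thus FOLLOW(N) = {else}.
For N ::= epsilon: FIRST(epsilon) = {epsilon}, so it goes in M[N, t] for t ∈ {}; since epsilon ∈ FIRST, also for every t ∈ FOLLOW(N) = {else}.
For N ::= L end: FIRST(L end) = {bool, id}, so it goes in M[N, t] for t ∈ {bool, id}.
For N ::= end else: FIRST(end else) = {end}, so it goes in M[N, t] for t ∈ {end}.

N ::= epsilon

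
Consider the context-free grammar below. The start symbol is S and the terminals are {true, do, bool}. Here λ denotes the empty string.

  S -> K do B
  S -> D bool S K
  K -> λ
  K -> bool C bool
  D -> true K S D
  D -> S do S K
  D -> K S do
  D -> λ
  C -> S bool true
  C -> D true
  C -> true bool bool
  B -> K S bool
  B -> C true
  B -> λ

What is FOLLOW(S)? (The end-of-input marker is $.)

{$, bool, do, true}

FIRST(K): from K->λ we get {λ}; from K->bool C bool we get {bool}. So FIRST(K) = {λ, bool}.
FIRST(S): from S->K do B we get {bool, do}; from S->D bool S K we get {bool, do, true}. So FIRST(S) = {bool, do, true}.
FIRST(D): from D->true K S D we get {true}; from D->S do S K we get {bool, do, true}; from D->K S do we get {bool, do, true}; from D->λ we get {λ}. So FIRST(D) = {λ, bool, do, true}.
FIRST(C): from C->S bool true we get {bool, do, true}; from C->D true we get {bool, do, true}; from C->true bool bool we get {true}. So FIRST(C) = {bool, do, true}.
FIRST(B): from B->K S bool we get {bool, do, true}; from B->C true we get {bool, do, true}; from B->λ we get {λ}. So FIRST(B) = {λ, bool, do, true}.
FOLLOW(S) includes $ since S is the start symbol.
FOLLOW(D): in S->D bool S K, D is followed by bool S K with FIRST {bool}; in D->true K S D, the suffix after D is empty (adds nothing new); in C->D true, D is followed by true with FIRST {true}. Thus FOLLOW(D) = {bool, true}.
FOLLOW(S): in S->D bool S K, S is followed by K with FIRST {λ, bool}; in S->D bool S K, the suffix after S is nullable (adds nothing new); in D->true K S D, S is followed by D with FIRST {λ, bool, do, true}; in D->true K S D, the suffix after S is nullable, so FOLLOW(S) ⊇ FOLLOW(D) = {bool, true}; in D->S do S K (occurrence 1), S is followed by do S K with FIRST {do}; in D->S do S K (occurrence 2), S is followed by K with FIRST {λ, bool}; in D->S do S K (occurrence 2), the suffix after S is nullable, so FOLLOW(S) ⊇ FOLLOW(D) = {bool, true}; in D->K S do, S is followed by do with FIRST {do}; in C->S bool true, S is followed by bool true with FIRST {bool}; in B->K S bool, S is followed by bool with FIRST {bool}. Thus FOLLOW(S) = {$, bool, do, true}.
FOLLOW(K): in S->K do B, K is followed by do B with FIRST {do}; in S->D bool S K, the suffix after K is empty, so FOLLOW(K) ⊇ FOLLOW(S) = {$, bool, do, true}; in D->true K S D, K is followed by S D with FIRST {bool, do, true}; in D->S do S K, the suffix after K is empty, so FOLLOW(K) ⊇ FOLLOW(D) = {bool, true}; in D->K S do, K is followed by S do with FIRST {bool, do, true}; in B->K S bool, K is followed by S bool with FIRST {bool, do, true}. Thus FOLLOW(K) = {$, bool, do, true}.
FOLLOW(C): in K->bool C bool, C is followed by bool with FIRST {bool}; in B->C true, C is followed by true with FIRST {true}. Thus FOLLOW(C) = {bool, true}.
FOLLOW(B): in S->K do B, the suffix after B is empty, so FOLLOW(B) ⊇ FOLLOW(S) = {$, bool, do, true}. Thus FOLLOW(B) = {$, bool, do, true}.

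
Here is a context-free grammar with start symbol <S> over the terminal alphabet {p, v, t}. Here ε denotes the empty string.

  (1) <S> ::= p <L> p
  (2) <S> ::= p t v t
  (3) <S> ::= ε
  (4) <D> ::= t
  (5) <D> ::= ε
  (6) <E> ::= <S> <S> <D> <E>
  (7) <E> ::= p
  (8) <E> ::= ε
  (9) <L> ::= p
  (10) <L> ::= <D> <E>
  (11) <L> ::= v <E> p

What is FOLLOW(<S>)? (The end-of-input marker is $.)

{$, p, t}

FIRST(<S>) = {ε, p}
FIRST(<D>) = {ε, t}
FIRST(<E>) = {ε, p, t}  (via <S> <S> <D> <E>)
FIRST(<L>) = {ε, p, t, v}  (via <D> <E>)
FOLLOW(<S>) includes $ since <S> is the start symbol.
FOLLOW(<L>): in <S>::=p <L> p, <L> is followed by p with FIRST {p}. Thus FOLLOW(<L>) = {p}.
FOLLOW(<E>): in <E>::=<S> <S> <D> <E>, the suffix after <E> is empty (adds nothing new); in <L>::=<D> <E>, the suffix after <E> is empty, so FOLLOW(<E>) ⊇ FOLLOW(<L>) = {p}; in <L>::=v <E> p, <E> is followed by p with FIRST {p}. Thus FOLLOW(<E>) = {p}.
FOLLOW(<S>): in <E>::=<S> <S> <D> <E> (occurrence 1), <S> is followed by <S> <D> <E> with FIRST {ε, p, t}; in <E>::=<S> <S> <D> <E> (occurrence 1), the suffix after <S> is nullable, so FOLLOW(<S>) ⊇ FOLLOW(<E>) = {p}; in <E>::=<S> <S> <D> <E> (occurrence 2), <S> is followed by <D> <E> with FIRST {ε, p, t}; in <E>::=<S> <S> <D> <E> (occurrence 2), the suffix after <S> is nullable, so FOLLOW(<S>) ⊇ FOLLOW(<E>) = {p}. Thus FOLLOW(<S>) = {$, p, t}.
FOLLOW(<D>): in <E>::=<S> <S> <D> <E>, <D> is followed by <E> with FIRST {ε, p, t}; in <E>::=<S> <S> <D> <E>, the suffix after <D> is nullable, so FOLLOW(<D>) ⊇ FOLLOW(<E>) = {p}; in <L>::=<D> <E>, <D> is followed by <E> with FIRST {ε, p, t}; in <L>::=<D> <E>, the suffix after <D> is nullable, so FOLLOW(<D>) ⊇ FOLLOW(<L>) = {p}. Thus FOLLOW(<D>) = {p, t}.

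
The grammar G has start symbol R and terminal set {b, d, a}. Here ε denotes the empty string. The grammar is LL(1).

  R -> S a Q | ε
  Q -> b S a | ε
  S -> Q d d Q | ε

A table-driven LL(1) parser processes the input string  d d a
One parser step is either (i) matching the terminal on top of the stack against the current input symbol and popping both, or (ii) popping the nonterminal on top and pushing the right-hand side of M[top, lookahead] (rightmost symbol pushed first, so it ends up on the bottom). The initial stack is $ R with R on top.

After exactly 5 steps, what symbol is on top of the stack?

Q

     Stack          Input    Action
  1  $ R            d d a $  expand R -> S a Q
  2  $ Q a S        d d a $  expand S -> Q d d Q
  3  $ Q a Q d d Q  d d a $  expand Q -> ε
  4  $ Q a Q d d    d d a $  match d
  5  $ Q a Q d      d a $    match d
Stack after step 5: $ Q a Q (top = Q).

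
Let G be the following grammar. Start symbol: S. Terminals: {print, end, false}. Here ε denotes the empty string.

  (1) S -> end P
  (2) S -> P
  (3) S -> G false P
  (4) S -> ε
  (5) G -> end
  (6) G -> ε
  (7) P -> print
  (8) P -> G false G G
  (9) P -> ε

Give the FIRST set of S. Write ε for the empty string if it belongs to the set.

{ε, end, false, print}

FIRST(G) = {ε, end}
FIRST(P) = {ε, end, false, print}  (via G false G G)
FIRST(S) = {ε, end, false, print}  (via P, G false P)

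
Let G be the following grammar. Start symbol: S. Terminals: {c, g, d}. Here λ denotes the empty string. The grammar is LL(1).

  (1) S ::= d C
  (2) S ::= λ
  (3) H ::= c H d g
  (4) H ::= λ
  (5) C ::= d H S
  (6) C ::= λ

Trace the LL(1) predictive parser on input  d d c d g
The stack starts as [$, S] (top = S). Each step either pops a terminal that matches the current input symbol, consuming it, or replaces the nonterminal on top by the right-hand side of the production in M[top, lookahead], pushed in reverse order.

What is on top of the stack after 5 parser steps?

c

step 1: stack=$ S  input=d d c d g $  — expand S ::= d C
step 2: stack=$ C d  input=d d c d g $  — match d
step 3: stack=$ C  input=d c d g $  — expand C ::= d H S
step 4: stack=$ S H d  input=d c d g $  — match d
step 5: stack=$ S H  input=c d g $  — expand H ::= c H d g
Stack after step 5: $ S g d H c (top = c).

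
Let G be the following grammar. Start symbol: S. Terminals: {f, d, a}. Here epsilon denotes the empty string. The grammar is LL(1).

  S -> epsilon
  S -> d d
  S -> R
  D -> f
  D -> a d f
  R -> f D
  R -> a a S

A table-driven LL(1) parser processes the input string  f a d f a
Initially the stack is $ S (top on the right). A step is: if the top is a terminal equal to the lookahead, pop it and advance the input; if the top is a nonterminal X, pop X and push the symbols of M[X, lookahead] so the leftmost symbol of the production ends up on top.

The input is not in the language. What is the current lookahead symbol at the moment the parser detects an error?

step 1: stack=$ S  input=f a d f a $  — expand S -> R
step 2: stack=$ R  input=f a d f a $  — expand R -> f D
step 3: stack=$ D f  input=f a d f a $  — match f
step 4: stack=$ D  input=a d f a $  — expand D -> a d f
step 5: stack=$ f d a  input=a d f a $  — match a
step 6: stack=$ f d  input=d f a $  — match d
step 7: stack=$ f  input=f a $  — match f
step 8: stack=$  input=a $  — error: stack empty but input remains

a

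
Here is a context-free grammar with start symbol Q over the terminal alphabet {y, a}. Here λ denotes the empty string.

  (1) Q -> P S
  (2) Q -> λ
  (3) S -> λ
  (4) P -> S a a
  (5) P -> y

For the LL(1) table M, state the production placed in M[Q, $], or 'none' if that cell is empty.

FIRST(S): from S->λ we get {λ}. So FIRST(S) = {λ}.
FIRST(P): from P->S a a we get {a}; from P->y we get {y}. So FIRST(P) = {a, y}.
FIRST(Q): from Q->P S we get {a, y}; from Q->λ we get {λ}. So FIRST(Q) = {λ, a, y}.
FOLLOW(Q) includes $ since Q is the start symbol.
FOLLOW(Q): Q appears on no right-hand side. Thus FOLLOW(Q) = {$}.
For Q -> P S: FIRST(P S) = {a, y}, so it goes in M[Q, t] for t ∈ {a, y}.
For Q -> λ: FIRST(λ) = {λ}, so it goes in M[Q, t] for t ∈ {}; since λ ∈ FIRST, also for every t ∈ FOLLOW(Q) = {$}.

Q -> λ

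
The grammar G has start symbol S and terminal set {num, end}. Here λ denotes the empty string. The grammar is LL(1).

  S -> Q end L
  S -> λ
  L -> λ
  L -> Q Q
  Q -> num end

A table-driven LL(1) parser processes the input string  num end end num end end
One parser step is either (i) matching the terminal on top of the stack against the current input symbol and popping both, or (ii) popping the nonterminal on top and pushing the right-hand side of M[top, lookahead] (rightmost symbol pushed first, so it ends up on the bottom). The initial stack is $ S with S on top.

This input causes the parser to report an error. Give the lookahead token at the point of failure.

end

      Stack            Input                      Action
   1  $ S              num end end num end end $  expand S -> Q end L
   2  $ L end Q        num end end num end end $  expand Q -> num end
   3  $ L end end num  num end end num end end $  match num
   4  $ L end end      end end num end end $      match end
   5  $ L end          end num end end $          match end
   6  $ L              num end end $              expand L -> Q Q
   7  $ Q Q            num end end $              expand Q -> num end
   8  $ Q end num      num end end $              match num
   9  $ Q end          end end $                  match end
  10  $ Q              end $                      error: M[Q, end] is empty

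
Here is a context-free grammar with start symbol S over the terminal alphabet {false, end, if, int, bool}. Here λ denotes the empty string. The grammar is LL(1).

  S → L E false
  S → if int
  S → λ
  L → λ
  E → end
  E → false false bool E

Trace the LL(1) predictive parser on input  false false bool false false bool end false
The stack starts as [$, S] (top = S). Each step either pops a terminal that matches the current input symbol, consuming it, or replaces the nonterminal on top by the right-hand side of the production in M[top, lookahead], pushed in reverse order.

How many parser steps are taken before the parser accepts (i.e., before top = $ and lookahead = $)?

      Stack                       Input                                          Action
   1  $ S                         false false bool false false bool end false $  expand S → L E false
   2  $ false E L                 false false bool false false bool end false $  expand L → λ
   3  $ false E                   false false bool false false bool end false $  expand E → false false bool E
   4  $ false E bool false false  false false bool false false bool end false $  match false
   5  $ false E bool false        false bool false false bool end false $        match false
   6  $ false E bool              bool false false bool end false $              match bool
   7  $ false E                   false false bool end false $                   expand E → false false bool E
   8  $ false E bool false false  false false bool end false $                   match false
   9  $ false E bool false        false bool end false $                         match false
  10  $ false E bool              bool end false $                               match bool
  11  $ false E                   end false $                                    expand E → end
  12  $ false end                 end false $                                    match end
  13  $ false                     false $                                        match false
Accept reached after 13 steps.

13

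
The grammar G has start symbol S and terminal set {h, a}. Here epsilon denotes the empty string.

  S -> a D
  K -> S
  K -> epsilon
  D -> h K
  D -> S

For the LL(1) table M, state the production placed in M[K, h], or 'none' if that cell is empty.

FIRST(S) = {a}
FIRST(K) = {epsilon, a}  (via S)
FIRST(D) = {a, h}  (via S)
FOLLOW(S) includes $ since S is the start symbol.
FOLLOW(D): in S->a D, the suffix after D is empty, so FOLLOW(D) ⊇ FOLLOW(S) = {$}. Thus FOLLOW(D) = {$}.
FOLLOW(K): in D->h K, the suffix after K is empty, so FOLLOW(K) ⊇ FOLLOW(D) = {$}. Thus FOLLOW(K) = {$}.
For K -> S: FIRST(S) = {a}, so it goes in M[K, t] for t ∈ {a}.
For K -> epsilon: FIRST(epsilon) = {epsilon}, so it goes in M[K, t] for t ∈ {}; since epsilon ∈ FIRST, also for every t ∈ FOLLOW(K) = {$}.
None of these place a production in M[K, h].

none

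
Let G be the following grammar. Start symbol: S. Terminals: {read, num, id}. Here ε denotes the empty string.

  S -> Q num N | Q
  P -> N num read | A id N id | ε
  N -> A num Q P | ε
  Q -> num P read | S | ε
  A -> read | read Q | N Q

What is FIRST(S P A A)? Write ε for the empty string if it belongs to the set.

{ε, id, num, read}

FIRST(S) = {ε, num}  (via Q num N, Q)
FIRST(Q) = {ε, num}  (via S)
FIRST(P) = {ε, id, num, read}  (via N num read, A id N id)
FIRST(N) = {ε, num, read}  (via A num Q P)
FIRST(A) = {ε, num, read}  (via N Q)
FIRST(S P A A): take FIRST of each symbol in turn, carrying on past any symbol whose FIRST contains ε; result {ε, id, num, read}.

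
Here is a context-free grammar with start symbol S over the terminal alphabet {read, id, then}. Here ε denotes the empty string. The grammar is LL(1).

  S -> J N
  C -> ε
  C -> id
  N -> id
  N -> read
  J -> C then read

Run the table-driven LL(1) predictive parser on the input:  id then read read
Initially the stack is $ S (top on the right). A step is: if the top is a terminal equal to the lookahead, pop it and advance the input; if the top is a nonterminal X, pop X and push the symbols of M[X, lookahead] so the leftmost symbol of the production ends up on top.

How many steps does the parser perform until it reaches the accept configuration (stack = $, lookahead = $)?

8

step 1: stack=$ S  input=id then read read $  — expand S -> J N
step 2: stack=$ N J  input=id then read read $  — expand J -> C then read
step 3: stack=$ N read then C  input=id then read read $  — expand C -> id
step 4: stack=$ N read then id  input=id then read read $  — match id
step 5: stack=$ N read then  input=then read read $  — match then
step 6: stack=$ N read  input=read read $  — match read
step 7: stack=$ N  input=read $  — expand N -> read
step 8: stack=$ read  input=read $  — match read
Accept reached after 8 steps.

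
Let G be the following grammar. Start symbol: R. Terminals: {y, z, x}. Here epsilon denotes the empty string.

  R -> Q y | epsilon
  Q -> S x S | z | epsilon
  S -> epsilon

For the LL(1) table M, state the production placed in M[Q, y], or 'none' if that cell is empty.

FIRST(S) = {epsilon}
FIRST(Q) = {epsilon, x, z}  (via S x S)
FIRST(R) = {epsilon, x, y, z}  (via Q y)
FOLLOW(R) includes $ since R is the start symbol.
FOLLOW(Q): in R->Q y, Q is followed by y with FIRST {y}. Thus FOLLOW(Q) = {y}.
For Q -> S x S: FIRST(S x S) = {x}, so it goes in M[Q, t] for t ∈ {x}.
For Q -> z: FIRST(z) = {z}, so it goes in M[Q, t] for t ∈ {z}.
For Q -> epsilon: FIRST(epsilon) = {epsilon}, so it goes in M[Q, t] for t ∈ {}; since epsilon ∈ FIRST, also for every t ∈ FOLLOW(Q) = {y}.

Q -> epsilon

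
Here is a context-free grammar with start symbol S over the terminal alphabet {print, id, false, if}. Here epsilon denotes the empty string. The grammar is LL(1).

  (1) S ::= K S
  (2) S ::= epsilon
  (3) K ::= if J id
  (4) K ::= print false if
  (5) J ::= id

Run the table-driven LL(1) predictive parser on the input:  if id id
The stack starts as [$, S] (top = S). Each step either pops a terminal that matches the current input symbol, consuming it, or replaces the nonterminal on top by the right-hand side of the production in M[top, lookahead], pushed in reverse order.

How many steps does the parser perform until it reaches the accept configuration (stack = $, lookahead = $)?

     Stack        Input       Action
  1  $ S          if id id $  expand S ::= K S
  2  $ S K        if id id $  expand K ::= if J id
  3  $ S id J if  if id id $  match if
  4  $ S id J     id id $     expand J ::= id
  5  $ S id id    id id $     match id
  6  $ S id       id $        match id
  7  $ S          $           expand S ::= epsilon
Accept reached after 7 steps.

7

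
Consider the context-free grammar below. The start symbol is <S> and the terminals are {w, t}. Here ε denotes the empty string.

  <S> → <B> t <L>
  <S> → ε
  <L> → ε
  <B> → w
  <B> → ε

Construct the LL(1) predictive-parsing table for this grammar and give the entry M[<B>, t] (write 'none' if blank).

<B> → ε

FIRST(<L>): from <L>→ε we get {ε}. So FIRST(<L>) = {ε}.
FIRST(<B>): from <B>→w we get {w}; from <B>→ε we get {ε}. So FIRST(<B>) = {ε, w}.
FIRST(<S>): from <S>→<B> t <L> we get {t, w}; from <S>→ε we get {ε}. So FIRST(<S>) = {ε, t, w}.
FOLLOW(<S>) includes $ since <S> is the start symbol.
FOLLOW(<B>): in <S>→<B> t <L>, <B> is followed by t <L> with FIRST {t}. Thus FOLLOW(<B>) = {t}.
For <B> → w: FIRST(w) = {w}, so it goes in M[<B>, t] for t ∈ {w}.
For <B> → ε: FIRST(ε) = {ε}, so it goes in M[<B>, t] for t ∈ {}; since ε ∈ FIRST, also for every t ∈ FOLLOW(<B>) = {t}.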